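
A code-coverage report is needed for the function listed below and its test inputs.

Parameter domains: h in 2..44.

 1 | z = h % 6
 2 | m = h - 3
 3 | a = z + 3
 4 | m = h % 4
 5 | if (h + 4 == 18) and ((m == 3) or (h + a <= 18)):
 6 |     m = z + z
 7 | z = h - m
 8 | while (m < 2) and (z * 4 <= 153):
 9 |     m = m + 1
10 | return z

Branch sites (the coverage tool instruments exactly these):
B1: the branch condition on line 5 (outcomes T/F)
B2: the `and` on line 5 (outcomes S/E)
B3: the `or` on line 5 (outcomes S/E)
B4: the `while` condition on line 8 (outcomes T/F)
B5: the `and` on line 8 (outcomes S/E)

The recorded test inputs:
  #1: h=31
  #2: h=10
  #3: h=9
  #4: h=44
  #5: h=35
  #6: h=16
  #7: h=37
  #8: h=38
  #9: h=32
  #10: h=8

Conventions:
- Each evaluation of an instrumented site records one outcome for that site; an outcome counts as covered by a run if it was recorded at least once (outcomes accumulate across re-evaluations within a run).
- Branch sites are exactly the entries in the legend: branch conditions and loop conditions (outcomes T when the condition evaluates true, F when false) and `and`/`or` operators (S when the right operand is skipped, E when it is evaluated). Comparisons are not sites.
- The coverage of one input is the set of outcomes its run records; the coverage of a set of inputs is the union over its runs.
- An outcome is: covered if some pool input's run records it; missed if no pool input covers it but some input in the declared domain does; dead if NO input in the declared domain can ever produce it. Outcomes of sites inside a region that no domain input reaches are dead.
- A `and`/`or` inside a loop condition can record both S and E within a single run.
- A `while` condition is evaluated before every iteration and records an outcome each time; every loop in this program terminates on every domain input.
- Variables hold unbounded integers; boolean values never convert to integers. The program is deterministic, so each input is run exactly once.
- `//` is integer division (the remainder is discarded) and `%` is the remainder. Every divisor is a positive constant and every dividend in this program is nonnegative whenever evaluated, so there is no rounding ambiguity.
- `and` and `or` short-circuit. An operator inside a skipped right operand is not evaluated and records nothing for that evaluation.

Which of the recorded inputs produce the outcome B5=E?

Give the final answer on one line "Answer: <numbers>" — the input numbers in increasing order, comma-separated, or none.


input #1 (h=31): never hits B5=E
input #2 (h=10): never hits B5=E
input #3 (h=9): hits B5=E
input #4 (h=44): hits B5=E
input #5 (h=35): never hits B5=E
input #6 (h=16): hits B5=E
input #7 (h=37): hits B5=E
input #8 (h=38): never hits B5=E
input #9 (h=32): hits B5=E
input #10 (h=8): hits B5=E
Answer: 3, 4, 6, 7, 9, 10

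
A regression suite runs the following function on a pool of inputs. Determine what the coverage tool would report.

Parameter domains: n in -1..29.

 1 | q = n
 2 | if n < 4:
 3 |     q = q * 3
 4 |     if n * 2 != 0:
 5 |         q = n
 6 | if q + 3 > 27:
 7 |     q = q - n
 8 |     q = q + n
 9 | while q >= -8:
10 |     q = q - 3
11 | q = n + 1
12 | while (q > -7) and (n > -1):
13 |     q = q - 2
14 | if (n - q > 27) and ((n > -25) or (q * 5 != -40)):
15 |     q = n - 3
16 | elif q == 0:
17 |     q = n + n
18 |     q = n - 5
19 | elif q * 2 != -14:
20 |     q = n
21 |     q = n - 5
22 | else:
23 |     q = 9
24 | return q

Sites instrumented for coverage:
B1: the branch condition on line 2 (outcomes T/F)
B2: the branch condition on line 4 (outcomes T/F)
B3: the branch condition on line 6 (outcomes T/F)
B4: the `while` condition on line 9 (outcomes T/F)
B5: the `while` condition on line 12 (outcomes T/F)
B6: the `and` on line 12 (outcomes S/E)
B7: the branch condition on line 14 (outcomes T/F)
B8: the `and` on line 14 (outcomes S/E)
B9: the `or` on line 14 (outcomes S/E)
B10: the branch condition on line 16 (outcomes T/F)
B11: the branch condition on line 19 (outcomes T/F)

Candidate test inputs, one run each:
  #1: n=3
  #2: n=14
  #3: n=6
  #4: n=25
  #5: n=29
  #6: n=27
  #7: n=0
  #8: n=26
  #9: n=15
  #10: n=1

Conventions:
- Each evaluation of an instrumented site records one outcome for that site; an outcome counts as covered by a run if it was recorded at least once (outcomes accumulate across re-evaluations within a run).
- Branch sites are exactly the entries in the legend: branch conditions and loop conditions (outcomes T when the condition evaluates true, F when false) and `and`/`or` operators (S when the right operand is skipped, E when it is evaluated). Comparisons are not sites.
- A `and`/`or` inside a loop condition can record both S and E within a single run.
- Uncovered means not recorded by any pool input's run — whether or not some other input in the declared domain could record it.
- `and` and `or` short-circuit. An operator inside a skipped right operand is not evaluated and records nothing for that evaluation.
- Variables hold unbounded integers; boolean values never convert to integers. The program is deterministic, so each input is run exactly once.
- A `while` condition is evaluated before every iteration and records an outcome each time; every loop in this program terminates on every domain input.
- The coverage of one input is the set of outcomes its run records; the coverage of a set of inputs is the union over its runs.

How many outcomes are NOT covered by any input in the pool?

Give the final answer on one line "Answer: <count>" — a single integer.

#1 (n=3) -> B1->T, B2->T, B3->F, B4->T, B4->T, B4->T, B4->T, B4->F, B6->E, B5->T, B6->E, B5->T, B6->E, B5->T, ...; covered: B1=T, B2=T, B3=F, B4=T, B4=F, B5=T, B5=F, B6=S, B6=E, B7=F, B8=S, B10=F, B11=T
#2 (n=14) -> B1->F, B3->F, B4->T, B4->T, B4->T, B4->T, B4->T, B4->T, B4->T, B4->T, B4->F, B6->E, B5->T, B6->E, ...; covered: B1=F, B3=F, B4=T, B4=F, B5=T, B5=F, B6=S, B6=E, B7=F, B8=S, B10=F, B11=F
#3 (n=6) -> B1->F, B3->F, B4->T, B4->T, B4->T, B4->T, B4->T, B4->F, B6->E, B5->T, B6->E, B5->T, B6->E, B5->T, ...; covered: B1=F, B3=F, B4=T, B4=F, B5=T, B5=F, B6=S, B6=E, B7=F, B8=S, B10=F, B11=F
#4 (n=25) -> B1->F, B3->T, B4->T, B4->T, B4->T, B4->T, B4->T, B4->T, B4->T, B4->T, B4->T, B4->T, B4->T, B4->T, ...; covered: B1=F, B3=T, B4=T, B4=F, B5=T, B5=F, B6=S, B6=E, B7=T, B8=E, B9=S
#5 (n=29) -> B1->F, B3->T, B4->T, B4->T, B4->T, B4->T, B4->T, B4->T, B4->T, B4->T, B4->T, B4->T, B4->T, B4->T, ...; covered: B1=F, B3=T, B4=T, B4=F, B5=T, B5=F, B6=S, B6=E, B7=T, B8=E, B9=S
#6 (n=27) -> B1->F, B3->T, B4->T, B4->T, B4->T, B4->T, B4->T, B4->T, B4->T, B4->T, B4->T, B4->T, B4->T, B4->T, ...; covered: B1=F, B3=T, B4=T, B4=F, B5=T, B5=F, B6=S, B6=E, B7=T, B8=E, B9=S
#7 (n=0) -> B1->T, B2->F, B3->F, B4->T, B4->T, B4->T, B4->F, B6->E, B5->T, B6->E, B5->T, B6->E, B5->T, B6->E, ...; covered: B1=T, B2=F, B3=F, B4=T, B4=F, B5=T, B5=F, B6=S, B6=E, B7=F, B8=S, B10=F, B11=F
#8 (n=26) -> B1->F, B3->T, B4->T, B4->T, B4->T, B4->T, B4->T, B4->T, B4->T, B4->T, B4->T, B4->T, B4->T, B4->T, ...; covered: B1=F, B3=T, B4=T, B4=F, B5=T, B5=F, B6=S, B6=E, B7=T, B8=E, B9=S
#9 (n=15) -> B1->F, B3->F, B4->T, B4->T, B4->T, B4->T, B4->T, B4->T, B4->T, B4->T, B4->F, B6->E, B5->T, B6->E, ...; covered: B1=F, B3=F, B4=T, B4=F, B5=T, B5=F, B6=S, B6=E, B7=F, B8=S, B10=F, B11=T
#10 (n=1) -> B1->T, B2->T, B3->F, B4->T, B4->T, B4->T, B4->T, B4->F, B6->E, B5->T, B6->E, B5->T, B6->E, B5->T, ...; covered: B1=T, B2=T, B3=F, B4=T, B4=F, B5=T, B5=F, B6=S, B6=E, B7=F, B8=S, B10=F, B11=T
union over the pool: B1=T, B1=F, B2=T, B2=F, B3=T, B3=F, B4=T, B4=F, B5=T, B5=F, B6=S, B6=E, B7=T, B7=F, B8=S, B8=E, B9=S, B10=F, B11=T, B11=F
uncovered (2 of 22): B9=E, B10=T

Answer: 2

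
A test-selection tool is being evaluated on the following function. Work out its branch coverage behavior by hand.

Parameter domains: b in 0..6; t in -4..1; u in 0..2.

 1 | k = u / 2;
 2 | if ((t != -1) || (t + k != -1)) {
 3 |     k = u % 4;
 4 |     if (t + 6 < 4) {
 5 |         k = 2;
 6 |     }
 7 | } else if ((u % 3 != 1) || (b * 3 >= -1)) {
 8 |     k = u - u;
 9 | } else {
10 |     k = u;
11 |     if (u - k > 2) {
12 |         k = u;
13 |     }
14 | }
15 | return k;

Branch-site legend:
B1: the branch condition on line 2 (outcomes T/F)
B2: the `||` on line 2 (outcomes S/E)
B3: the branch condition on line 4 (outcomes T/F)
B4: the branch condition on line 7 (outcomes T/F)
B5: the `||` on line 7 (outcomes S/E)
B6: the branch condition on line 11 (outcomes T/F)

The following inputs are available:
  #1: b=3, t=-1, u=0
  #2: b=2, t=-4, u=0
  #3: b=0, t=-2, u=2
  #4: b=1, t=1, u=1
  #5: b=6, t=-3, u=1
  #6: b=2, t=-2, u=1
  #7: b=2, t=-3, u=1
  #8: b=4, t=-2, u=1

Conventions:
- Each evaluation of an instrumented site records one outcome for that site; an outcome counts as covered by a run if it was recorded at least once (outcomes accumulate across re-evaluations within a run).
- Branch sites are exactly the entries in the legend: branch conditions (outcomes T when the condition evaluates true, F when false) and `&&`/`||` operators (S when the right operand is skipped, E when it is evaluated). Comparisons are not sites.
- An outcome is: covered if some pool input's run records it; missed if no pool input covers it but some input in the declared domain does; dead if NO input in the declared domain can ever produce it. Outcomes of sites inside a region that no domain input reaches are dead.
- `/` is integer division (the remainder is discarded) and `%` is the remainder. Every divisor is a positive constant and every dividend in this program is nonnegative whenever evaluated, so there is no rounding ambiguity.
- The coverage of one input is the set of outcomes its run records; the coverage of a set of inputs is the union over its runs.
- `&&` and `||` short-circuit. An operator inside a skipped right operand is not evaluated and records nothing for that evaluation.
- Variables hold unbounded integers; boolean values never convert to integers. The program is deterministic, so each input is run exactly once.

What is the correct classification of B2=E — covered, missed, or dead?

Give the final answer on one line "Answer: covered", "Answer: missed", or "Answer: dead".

B2=E is recorded by pool input(s) 1 -> covered

Answer: covered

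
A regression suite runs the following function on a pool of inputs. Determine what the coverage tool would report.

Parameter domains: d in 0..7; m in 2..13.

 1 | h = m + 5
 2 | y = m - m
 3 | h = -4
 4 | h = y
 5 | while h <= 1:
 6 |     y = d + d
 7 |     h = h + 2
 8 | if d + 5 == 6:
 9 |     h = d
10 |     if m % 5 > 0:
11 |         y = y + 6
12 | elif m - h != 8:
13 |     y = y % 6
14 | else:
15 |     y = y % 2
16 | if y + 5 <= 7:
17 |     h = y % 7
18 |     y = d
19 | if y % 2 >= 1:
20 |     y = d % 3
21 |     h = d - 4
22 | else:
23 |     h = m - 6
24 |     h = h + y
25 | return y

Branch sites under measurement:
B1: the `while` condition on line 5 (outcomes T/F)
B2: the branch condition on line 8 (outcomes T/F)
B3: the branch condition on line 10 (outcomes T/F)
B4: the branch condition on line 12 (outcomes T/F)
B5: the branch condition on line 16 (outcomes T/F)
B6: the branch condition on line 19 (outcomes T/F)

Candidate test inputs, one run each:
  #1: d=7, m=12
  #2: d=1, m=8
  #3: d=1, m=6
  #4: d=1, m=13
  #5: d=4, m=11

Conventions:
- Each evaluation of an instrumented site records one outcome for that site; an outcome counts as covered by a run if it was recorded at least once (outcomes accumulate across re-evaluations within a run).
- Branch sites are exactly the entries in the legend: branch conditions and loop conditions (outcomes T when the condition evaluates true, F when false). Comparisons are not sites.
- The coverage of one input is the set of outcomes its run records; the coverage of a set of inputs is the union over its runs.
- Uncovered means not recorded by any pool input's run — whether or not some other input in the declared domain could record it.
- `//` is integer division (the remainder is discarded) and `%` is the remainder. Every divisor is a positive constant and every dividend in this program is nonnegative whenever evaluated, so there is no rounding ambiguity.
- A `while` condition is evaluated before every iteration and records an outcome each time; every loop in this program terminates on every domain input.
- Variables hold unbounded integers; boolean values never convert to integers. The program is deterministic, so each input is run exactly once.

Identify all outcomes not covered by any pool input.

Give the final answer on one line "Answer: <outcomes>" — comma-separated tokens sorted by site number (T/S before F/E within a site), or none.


run #1 (d=7, m=12) runs B1->T, B1->F, B2->F, B4->T, B5->T, B6->T; records B1=T, B1=F, B2=F, B4=T, B5=T, B6=T
run #2 (d=1, m=8) runs B1->T, B1->F, B2->T, B3->T, B5->F, B6->F; records B1=T, B1=F, B2=T, B3=T, B5=F, B6=F
run #3 (d=1, m=6) runs B1->T, B1->F, B2->T, B3->T, B5->F, B6->F; records B1=T, B1=F, B2=T, B3=T, B5=F, B6=F
run #4 (d=1, m=13) runs B1->T, B1->F, B2->T, B3->T, B5->F, B6->F; records B1=T, B1=F, B2=T, B3=T, B5=F, B6=F
run #5 (d=4, m=11) runs B1->T, B1->F, B2->F, B4->T, B5->T, B6->F; records B1=T, B1=F, B2=F, B4=T, B5=T, B6=F
union over the pool: B1=T, B1=F, B2=T, B2=F, B3=T, B4=T, B5=T, B5=F, B6=T, B6=F
uncovered (2 of 12): B3=F, B4=F
Answer: B3=F, B4=F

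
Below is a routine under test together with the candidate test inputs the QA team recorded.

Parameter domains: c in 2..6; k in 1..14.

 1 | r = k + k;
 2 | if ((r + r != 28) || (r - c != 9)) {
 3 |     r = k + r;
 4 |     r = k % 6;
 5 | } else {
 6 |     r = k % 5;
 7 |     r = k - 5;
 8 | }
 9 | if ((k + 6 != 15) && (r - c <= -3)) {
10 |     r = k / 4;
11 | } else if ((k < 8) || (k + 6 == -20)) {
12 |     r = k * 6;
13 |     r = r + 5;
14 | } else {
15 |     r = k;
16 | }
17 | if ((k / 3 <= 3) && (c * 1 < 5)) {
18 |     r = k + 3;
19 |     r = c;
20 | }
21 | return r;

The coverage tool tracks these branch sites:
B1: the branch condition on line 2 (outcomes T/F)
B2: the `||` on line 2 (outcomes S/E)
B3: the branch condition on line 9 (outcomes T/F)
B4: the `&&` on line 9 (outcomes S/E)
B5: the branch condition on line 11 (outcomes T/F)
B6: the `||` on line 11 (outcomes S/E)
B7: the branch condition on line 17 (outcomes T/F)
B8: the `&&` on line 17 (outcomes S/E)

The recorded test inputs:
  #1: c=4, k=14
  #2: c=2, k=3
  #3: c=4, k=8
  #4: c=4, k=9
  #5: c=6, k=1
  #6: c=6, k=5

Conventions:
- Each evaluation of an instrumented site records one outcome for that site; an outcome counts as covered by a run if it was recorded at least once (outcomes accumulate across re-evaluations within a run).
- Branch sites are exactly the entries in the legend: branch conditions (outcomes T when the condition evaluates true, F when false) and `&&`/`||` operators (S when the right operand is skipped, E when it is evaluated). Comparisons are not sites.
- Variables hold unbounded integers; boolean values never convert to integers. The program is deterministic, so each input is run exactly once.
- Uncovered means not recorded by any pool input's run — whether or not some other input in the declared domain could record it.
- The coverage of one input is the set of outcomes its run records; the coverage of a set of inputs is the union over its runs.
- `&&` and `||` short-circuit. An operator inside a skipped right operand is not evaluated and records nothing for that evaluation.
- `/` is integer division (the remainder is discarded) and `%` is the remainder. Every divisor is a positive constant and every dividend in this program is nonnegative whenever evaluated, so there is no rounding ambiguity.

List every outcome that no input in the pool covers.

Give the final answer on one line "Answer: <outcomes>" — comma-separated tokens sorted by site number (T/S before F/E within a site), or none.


#1 (c=4, k=14) -> B2->S, B1->T, B4->E, B3->F, B6->E, B5->F, B8->S, B7->F; covered: B1=T, B2=S, B3=F, B4=E, B5=F, B6=E, B7=F, B8=S
#2 (c=2, k=3) -> B2->S, B1->T, B4->E, B3->F, B6->S, B5->T, B8->E, B7->T; covered: B1=T, B2=S, B3=F, B4=E, B5=T, B6=S, B7=T, B8=E
#3 (c=4, k=8) -> B2->S, B1->T, B4->E, B3->F, B6->E, B5->F, B8->E, B7->T; covered: B1=T, B2=S, B3=F, B4=E, B5=F, B6=E, B7=T, B8=E
#4 (c=4, k=9) -> B2->S, B1->T, B4->S, B3->F, B6->E, B5->F, B8->E, B7->T; covered: B1=T, B2=S, B3=F, B4=S, B5=F, B6=E, B7=T, B8=E
#5 (c=6, k=1) -> B2->S, B1->T, B4->E, B3->T, B8->E, B7->F; covered: B1=T, B2=S, B3=T, B4=E, B7=F, B8=E
#6 (c=6, k=5) -> B2->S, B1->T, B4->E, B3->F, B6->S, B5->T, B8->E, B7->F; covered: B1=T, B2=S, B3=F, B4=E, B5=T, B6=S, B7=F, B8=E
union over the pool: B1=T, B2=S, B3=T, B3=F, B4=S, B4=E, B5=T, B5=F, B6=S, B6=E, B7=T, B7=F, B8=S, B8=E
uncovered (2 of 16): B1=F, B2=E
Answer: B1=F, B2=E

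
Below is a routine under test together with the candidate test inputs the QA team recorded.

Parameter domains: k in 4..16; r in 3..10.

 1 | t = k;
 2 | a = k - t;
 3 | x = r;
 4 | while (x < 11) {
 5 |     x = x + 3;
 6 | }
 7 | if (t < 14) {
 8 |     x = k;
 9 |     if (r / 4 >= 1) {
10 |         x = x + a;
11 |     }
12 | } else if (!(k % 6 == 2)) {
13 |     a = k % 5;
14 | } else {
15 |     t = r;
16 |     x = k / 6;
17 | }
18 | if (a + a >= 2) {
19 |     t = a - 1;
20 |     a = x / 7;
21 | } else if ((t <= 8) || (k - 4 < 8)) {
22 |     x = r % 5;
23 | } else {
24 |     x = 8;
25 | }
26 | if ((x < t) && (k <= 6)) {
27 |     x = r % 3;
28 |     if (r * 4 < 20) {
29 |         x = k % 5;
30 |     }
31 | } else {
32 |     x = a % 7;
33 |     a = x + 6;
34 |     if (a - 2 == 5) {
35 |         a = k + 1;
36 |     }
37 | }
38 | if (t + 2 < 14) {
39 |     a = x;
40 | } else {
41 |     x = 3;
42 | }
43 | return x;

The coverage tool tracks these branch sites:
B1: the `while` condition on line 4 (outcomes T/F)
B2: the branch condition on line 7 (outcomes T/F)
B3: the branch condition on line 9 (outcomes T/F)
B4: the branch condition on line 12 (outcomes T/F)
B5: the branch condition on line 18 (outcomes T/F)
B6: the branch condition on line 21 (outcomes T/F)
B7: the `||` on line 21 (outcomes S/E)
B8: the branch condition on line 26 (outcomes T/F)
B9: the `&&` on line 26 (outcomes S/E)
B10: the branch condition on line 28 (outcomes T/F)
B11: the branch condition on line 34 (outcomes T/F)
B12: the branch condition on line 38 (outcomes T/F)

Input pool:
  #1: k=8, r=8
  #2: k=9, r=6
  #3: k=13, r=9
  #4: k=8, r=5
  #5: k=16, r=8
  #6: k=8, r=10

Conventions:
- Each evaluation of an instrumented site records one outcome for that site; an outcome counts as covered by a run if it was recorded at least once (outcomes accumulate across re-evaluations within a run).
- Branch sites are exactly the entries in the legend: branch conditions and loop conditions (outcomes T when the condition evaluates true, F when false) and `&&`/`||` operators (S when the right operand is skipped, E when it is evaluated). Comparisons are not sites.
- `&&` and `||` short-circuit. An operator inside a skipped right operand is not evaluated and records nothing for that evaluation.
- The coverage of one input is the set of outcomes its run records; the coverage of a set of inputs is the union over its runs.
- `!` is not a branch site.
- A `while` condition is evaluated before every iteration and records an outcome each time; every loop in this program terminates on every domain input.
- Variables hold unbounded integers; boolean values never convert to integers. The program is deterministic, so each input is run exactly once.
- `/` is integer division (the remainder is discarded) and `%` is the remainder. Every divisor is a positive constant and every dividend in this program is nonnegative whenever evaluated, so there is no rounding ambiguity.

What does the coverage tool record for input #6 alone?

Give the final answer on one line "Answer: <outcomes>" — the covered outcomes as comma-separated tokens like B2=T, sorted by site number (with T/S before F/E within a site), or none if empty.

Running input #6 (k=8, r=10), event by event:
  B1->T, B1->F, B2->T, B3->T, B5->F, B7->S, B6->T, B9->E, B8->F, B11->F
  B12->T
as a set, this run covers: B1=T, B1=F, B2=T, B3=T, B5=F, B6=T, B7=S, B8=F, B9=E, B11=F, B12=T

Answer: B1=T, B1=F, B2=T, B3=T, B5=F, B6=T, B7=S, B8=F, B9=E, B11=F, B12=T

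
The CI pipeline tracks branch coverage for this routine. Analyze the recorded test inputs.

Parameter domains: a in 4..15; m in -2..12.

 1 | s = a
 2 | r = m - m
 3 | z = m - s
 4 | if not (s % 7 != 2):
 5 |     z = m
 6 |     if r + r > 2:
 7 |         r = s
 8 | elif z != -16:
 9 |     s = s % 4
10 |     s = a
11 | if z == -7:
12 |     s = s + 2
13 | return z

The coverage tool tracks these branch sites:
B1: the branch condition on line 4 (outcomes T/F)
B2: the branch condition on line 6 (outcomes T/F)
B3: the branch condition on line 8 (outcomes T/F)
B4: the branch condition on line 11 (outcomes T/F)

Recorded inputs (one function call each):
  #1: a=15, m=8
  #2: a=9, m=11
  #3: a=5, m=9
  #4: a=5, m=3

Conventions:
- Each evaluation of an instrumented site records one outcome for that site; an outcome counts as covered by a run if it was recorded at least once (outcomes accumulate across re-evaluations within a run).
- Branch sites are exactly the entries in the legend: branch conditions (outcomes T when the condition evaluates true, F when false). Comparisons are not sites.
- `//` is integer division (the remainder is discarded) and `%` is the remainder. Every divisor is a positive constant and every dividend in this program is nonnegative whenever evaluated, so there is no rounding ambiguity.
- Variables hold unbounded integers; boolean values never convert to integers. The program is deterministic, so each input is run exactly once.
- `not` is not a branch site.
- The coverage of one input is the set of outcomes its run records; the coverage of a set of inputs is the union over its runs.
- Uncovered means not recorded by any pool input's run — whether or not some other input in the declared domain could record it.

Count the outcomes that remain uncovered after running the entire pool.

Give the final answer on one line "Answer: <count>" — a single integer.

input #1 (a=15, m=8): events B1->F, B3->T, B4->T; covers B1=F, B3=T, B4=T
input #2 (a=9, m=11): events B1->T, B2->F, B4->F; covers B1=T, B2=F, B4=F
input #3 (a=5, m=9): events B1->F, B3->T, B4->F; covers B1=F, B3=T, B4=F
input #4 (a=5, m=3): events B1->F, B3->T, B4->F; covers B1=F, B3=T, B4=F
union over the pool: B1=T, B1=F, B2=F, B3=T, B4=T, B4=F
uncovered (2 of 8): B2=T, B3=F

Answer: 2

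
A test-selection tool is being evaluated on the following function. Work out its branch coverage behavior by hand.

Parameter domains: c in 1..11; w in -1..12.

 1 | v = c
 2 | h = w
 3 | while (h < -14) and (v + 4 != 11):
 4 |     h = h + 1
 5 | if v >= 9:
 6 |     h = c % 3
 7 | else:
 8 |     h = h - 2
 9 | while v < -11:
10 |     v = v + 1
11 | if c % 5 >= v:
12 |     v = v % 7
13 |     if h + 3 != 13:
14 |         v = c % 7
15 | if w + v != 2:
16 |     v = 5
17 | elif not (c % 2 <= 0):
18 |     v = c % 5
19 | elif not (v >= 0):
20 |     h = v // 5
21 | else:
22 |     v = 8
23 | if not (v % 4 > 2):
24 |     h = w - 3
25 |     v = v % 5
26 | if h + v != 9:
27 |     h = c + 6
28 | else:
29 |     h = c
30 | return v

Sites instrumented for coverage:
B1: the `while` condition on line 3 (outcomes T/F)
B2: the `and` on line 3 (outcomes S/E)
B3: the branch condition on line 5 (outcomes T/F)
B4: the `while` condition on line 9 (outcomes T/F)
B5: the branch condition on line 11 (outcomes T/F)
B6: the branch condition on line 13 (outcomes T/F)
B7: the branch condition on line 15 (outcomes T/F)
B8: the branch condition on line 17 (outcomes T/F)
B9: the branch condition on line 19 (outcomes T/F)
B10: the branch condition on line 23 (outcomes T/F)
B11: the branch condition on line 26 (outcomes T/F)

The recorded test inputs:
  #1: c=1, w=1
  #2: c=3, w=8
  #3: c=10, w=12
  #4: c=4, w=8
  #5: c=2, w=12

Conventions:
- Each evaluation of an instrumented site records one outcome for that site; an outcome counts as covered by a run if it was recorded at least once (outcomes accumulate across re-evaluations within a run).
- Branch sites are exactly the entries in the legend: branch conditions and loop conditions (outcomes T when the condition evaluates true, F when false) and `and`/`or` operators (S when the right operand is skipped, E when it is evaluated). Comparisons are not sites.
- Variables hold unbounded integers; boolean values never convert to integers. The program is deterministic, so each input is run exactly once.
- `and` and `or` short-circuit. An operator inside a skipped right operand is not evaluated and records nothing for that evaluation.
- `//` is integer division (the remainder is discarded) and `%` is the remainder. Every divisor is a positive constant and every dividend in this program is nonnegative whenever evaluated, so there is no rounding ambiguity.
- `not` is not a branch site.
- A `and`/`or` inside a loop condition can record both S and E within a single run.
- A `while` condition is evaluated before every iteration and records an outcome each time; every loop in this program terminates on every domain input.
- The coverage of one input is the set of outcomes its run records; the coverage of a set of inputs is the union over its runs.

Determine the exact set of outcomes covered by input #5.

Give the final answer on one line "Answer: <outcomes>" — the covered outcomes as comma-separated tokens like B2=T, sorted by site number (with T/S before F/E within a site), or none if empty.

Event log for input #5 (c=2, w=12):
  B2->S, B1->F, B3->F, B4->F, B5->T, B6->F, B7->T, B10->T, B11->F
as a set, this run covers: B1=F, B2=S, B3=F, B4=F, B5=T, B6=F, B7=T, B10=T, B11=F

Answer: B1=F, B2=S, B3=F, B4=F, B5=T, B6=F, B7=T, B10=T, B11=F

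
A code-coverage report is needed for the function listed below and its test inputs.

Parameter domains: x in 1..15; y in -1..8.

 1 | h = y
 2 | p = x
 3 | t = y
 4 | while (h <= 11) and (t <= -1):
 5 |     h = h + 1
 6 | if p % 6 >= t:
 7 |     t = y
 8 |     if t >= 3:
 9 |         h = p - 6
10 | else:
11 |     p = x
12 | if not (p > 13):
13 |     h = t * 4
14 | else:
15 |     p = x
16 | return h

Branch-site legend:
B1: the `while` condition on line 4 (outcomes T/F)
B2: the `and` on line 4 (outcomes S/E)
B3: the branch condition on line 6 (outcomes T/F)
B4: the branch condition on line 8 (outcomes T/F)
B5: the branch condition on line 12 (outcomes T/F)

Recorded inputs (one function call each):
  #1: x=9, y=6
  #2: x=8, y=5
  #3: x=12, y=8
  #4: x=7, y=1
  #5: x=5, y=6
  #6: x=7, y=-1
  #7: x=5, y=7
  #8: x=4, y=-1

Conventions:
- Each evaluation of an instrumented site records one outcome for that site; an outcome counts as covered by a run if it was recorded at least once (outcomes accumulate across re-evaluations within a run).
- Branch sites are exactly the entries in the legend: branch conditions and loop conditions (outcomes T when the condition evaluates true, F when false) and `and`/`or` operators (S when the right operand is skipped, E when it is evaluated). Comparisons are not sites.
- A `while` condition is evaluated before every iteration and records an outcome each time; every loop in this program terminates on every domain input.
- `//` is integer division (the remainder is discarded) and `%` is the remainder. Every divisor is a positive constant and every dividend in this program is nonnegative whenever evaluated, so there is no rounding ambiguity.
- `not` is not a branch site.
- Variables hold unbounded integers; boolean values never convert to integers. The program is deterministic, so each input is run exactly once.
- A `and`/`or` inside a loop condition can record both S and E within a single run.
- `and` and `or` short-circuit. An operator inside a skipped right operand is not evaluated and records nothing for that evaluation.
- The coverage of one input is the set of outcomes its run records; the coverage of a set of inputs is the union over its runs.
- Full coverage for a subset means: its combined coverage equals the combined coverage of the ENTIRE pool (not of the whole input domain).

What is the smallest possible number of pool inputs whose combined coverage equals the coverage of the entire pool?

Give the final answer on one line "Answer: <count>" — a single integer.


input #1 (x=9, y=6): events B2->E, B1->F, B3->F, B5->T; covers B1=F, B2=E, B3=F, B5=T
input #2 (x=8, y=5): events B2->E, B1->F, B3->F, B5->T; covers B1=F, B2=E, B3=F, B5=T
input #3 (x=12, y=8): events B2->E, B1->F, B3->F, B5->T; covers B1=F, B2=E, B3=F, B5=T
input #4 (x=7, y=1): events B2->E, B1->F, B3->T, B4->F, B5->T; covers B1=F, B2=E, B3=T, B4=F, B5=T
input #5 (x=5, y=6): events B2->E, B1->F, B3->F, B5->T; covers B1=F, B2=E, B3=F, B5=T
input #6 (x=7, y=-1): events B2->E, B1->T, B2->E, B1->T, B2->E, B1->T, B2->E, B1->T, B2->E, B1->T, B2->E, B1->T, B2->E, B1->T, ...; covers B1=T, B1=F, B2=S, B2=E, B3=T, B4=F, B5=T
input #7 (x=5, y=7): events B2->E, B1->F, B3->F, B5->T; covers B1=F, B2=E, B3=F, B5=T
input #8 (x=4, y=-1): events B2->E, B1->T, B2->E, B1->T, B2->E, B1->T, B2->E, B1->T, B2->E, B1->T, B2->E, B1->T, B2->E, B1->T, ...; covers B1=T, B1=F, B2=S, B2=E, B3=T, B4=F, B5=T
pool-wide coverage (8 outcomes): B1=T, B1=F, B2=S, B2=E, B3=T, B3=F, B4=F, B5=T
size 1 is not enough: best union over all size-1 subsets is 7/8
size 2: inputs {1, 6} cover all 8 outcomes, and no lexicographically smaller subset of this size does
Answer: 2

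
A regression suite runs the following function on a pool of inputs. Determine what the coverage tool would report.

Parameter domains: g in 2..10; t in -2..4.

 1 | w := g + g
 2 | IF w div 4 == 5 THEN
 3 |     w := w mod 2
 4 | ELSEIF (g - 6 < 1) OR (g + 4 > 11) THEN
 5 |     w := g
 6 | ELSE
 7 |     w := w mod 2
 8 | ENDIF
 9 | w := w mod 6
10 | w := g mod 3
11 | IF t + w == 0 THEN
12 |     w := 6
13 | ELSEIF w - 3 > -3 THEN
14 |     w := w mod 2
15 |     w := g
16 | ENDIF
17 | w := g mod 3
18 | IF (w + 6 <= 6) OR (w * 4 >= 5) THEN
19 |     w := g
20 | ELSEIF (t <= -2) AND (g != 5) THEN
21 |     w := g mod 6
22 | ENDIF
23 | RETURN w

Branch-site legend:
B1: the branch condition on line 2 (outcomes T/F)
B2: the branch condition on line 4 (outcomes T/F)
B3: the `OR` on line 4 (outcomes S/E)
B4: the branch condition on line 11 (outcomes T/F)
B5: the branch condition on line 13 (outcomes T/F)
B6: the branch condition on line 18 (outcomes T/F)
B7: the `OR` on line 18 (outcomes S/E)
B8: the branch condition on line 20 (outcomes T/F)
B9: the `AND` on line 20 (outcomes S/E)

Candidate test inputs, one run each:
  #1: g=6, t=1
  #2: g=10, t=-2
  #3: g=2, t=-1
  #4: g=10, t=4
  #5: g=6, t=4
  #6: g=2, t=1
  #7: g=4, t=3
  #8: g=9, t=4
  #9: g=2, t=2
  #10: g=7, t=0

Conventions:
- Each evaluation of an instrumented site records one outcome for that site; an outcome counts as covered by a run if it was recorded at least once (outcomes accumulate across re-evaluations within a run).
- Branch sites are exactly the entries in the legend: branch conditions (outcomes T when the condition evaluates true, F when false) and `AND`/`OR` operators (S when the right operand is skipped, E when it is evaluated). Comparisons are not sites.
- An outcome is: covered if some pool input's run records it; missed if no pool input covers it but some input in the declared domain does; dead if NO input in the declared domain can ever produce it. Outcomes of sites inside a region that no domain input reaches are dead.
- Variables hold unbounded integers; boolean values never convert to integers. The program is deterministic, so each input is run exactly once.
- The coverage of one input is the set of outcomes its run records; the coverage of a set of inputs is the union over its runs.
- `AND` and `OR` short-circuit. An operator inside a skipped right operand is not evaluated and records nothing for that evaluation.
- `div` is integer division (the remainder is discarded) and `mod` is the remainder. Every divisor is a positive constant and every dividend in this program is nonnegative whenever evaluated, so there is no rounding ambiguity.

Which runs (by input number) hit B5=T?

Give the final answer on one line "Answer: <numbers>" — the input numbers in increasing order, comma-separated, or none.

input #1 (g=6, t=1): does not record B5=T
input #2 (g=10, t=-2): records B5=T
input #3 (g=2, t=-1): records B5=T
input #4 (g=10, t=4): records B5=T
input #5 (g=6, t=4): does not record B5=T
input #6 (g=2, t=1): records B5=T
input #7 (g=4, t=3): records B5=T
input #8 (g=9, t=4): does not record B5=T
input #9 (g=2, t=2): records B5=T
input #10 (g=7, t=0): records B5=T

Answer: 2, 3, 4, 6, 7, 9, 10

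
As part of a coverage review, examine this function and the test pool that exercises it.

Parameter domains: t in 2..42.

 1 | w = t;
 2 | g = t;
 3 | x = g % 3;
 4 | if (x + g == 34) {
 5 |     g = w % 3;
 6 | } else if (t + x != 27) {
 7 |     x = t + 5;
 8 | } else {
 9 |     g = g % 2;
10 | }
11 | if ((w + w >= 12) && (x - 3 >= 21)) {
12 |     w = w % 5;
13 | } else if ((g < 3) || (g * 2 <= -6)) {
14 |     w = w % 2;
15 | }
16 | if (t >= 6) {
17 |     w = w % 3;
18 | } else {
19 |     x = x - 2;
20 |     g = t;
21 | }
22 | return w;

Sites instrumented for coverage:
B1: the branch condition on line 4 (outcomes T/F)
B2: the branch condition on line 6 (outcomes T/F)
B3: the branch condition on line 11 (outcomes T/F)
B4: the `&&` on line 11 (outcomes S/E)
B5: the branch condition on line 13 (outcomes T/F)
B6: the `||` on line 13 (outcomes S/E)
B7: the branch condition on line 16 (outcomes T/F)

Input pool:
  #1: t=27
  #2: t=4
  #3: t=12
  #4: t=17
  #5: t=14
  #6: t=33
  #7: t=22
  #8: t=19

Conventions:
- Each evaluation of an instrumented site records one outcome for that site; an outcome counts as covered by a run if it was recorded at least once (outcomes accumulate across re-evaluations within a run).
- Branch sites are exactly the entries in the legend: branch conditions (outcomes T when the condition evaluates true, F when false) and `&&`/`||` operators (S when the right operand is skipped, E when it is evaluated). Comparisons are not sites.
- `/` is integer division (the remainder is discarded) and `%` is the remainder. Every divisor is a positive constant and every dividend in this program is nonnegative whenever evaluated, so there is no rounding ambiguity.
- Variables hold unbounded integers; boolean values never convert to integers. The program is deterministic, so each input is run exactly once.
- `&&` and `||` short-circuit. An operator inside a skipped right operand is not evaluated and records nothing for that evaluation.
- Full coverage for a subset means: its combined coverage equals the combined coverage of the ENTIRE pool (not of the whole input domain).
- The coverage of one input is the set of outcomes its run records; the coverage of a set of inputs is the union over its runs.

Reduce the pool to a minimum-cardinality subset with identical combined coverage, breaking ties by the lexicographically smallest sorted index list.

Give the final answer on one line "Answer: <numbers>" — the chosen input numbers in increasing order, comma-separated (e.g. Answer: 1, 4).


input #1, t=27: events B1->F, B2->F, B4->E, B3->F, B6->S, B5->T, B7->T; outcomes B1=F, B2=F, B3=F, B4=E, B5=T, B6=S, B7=T
input #2, t=4: events B1->F, B2->T, B4->S, B3->F, B6->E, B5->F, B7->F; outcomes B1=F, B2=T, B3=F, B4=S, B5=F, B6=E, B7=F
input #3, t=12: events B1->F, B2->T, B4->E, B3->F, B6->E, B5->F, B7->T; outcomes B1=F, B2=T, B3=F, B4=E, B5=F, B6=E, B7=T
input #4, t=17: events B1->F, B2->T, B4->E, B3->F, B6->E, B5->F, B7->T; outcomes B1=F, B2=T, B3=F, B4=E, B5=F, B6=E, B7=T
input #5, t=14: events B1->F, B2->T, B4->E, B3->F, B6->E, B5->F, B7->T; outcomes B1=F, B2=T, B3=F, B4=E, B5=F, B6=E, B7=T
input #6, t=33: events B1->F, B2->T, B4->E, B3->T, B7->T; outcomes B1=F, B2=T, B3=T, B4=E, B7=T
input #7, t=22: events B1->F, B2->T, B4->E, B3->T, B7->T; outcomes B1=F, B2=T, B3=T, B4=E, B7=T
input #8, t=19: events B1->F, B2->T, B4->E, B3->T, B7->T; outcomes B1=F, B2=T, B3=T, B4=E, B7=T
pool-wide coverage (13 outcomes): B1=F, B2=T, B2=F, B3=T, B3=F, B4=S, B4=E, B5=T, B5=F, B6=S, B6=E, B7=T, B7=F
no size-1 subset reaches all 13 outcomes (best union: 7/13)
no size-2 subset reaches all 13 outcomes (best union: 12/13)
inputs {1, 2, 6} (size 3) cover everything; no size-3 subset with a lexicographically smaller index list covers all 13
Answer: 1, 2, 6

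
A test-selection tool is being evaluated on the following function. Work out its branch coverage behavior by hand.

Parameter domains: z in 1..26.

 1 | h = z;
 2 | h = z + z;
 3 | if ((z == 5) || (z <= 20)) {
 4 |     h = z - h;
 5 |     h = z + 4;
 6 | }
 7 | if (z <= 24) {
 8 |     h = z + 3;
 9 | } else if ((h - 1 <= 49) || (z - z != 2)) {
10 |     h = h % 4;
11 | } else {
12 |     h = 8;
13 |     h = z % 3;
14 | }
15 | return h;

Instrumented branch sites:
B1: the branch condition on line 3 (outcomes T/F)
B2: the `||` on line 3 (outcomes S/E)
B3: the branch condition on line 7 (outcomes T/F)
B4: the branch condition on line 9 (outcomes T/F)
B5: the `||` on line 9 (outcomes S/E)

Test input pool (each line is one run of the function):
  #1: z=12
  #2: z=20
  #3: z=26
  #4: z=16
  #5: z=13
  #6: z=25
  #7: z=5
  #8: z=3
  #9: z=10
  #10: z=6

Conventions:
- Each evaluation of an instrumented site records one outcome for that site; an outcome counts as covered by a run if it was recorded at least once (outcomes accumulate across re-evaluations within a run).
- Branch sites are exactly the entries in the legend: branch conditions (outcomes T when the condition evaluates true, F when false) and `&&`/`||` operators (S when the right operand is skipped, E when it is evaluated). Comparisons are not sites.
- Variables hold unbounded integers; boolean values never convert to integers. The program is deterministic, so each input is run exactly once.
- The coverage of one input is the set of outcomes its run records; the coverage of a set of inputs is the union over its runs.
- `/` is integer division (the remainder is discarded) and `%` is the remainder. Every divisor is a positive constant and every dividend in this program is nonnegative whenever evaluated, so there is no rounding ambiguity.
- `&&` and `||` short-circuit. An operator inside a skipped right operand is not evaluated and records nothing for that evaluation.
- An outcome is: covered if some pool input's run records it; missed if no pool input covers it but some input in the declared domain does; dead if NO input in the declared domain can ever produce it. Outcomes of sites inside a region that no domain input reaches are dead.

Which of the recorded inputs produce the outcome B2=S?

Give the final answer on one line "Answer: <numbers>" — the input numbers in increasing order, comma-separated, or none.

input #1 (z=12): never hits B2=S
input #2 (z=20): never hits B2=S
input #3 (z=26): never hits B2=S
input #4 (z=16): never hits B2=S
input #5 (z=13): never hits B2=S
input #6 (z=25): never hits B2=S
input #7 (z=5): hits B2=S
input #8 (z=3): never hits B2=S
input #9 (z=10): never hits B2=S
input #10 (z=6): never hits B2=S

Answer: 7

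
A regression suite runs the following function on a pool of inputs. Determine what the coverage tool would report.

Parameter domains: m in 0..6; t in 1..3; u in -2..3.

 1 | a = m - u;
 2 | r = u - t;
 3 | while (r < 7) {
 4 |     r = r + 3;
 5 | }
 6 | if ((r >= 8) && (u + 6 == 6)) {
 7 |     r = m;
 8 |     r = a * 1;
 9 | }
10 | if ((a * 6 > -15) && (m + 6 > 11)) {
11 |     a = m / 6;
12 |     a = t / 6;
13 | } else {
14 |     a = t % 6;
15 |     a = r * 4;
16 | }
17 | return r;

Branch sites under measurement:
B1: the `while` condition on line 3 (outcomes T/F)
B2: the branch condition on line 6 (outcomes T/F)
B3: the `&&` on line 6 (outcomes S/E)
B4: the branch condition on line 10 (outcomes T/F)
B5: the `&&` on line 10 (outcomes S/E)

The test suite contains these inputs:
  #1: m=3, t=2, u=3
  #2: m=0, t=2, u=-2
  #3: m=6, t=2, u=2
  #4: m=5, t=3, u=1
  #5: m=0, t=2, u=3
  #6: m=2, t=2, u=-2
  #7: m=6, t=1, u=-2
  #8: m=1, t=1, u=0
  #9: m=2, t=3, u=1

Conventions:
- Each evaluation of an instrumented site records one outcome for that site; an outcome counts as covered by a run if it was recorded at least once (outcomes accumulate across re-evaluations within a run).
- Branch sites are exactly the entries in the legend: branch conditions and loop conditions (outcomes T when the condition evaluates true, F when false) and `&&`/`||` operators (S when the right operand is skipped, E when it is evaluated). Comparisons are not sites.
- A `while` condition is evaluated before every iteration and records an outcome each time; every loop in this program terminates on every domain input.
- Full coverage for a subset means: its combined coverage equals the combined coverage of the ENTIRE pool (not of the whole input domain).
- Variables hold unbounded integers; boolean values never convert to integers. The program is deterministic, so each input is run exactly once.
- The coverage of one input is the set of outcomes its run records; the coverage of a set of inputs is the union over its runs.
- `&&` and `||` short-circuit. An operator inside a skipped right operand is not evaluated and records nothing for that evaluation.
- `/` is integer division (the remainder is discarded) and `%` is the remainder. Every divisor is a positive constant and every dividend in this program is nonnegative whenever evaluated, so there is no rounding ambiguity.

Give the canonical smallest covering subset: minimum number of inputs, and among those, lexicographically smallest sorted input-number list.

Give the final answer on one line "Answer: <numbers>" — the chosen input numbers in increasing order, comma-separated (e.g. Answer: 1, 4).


#1 (m=3, t=2, u=3) -> B1->T, B1->T, B1->F, B3->S, B2->F, B5->E, B4->F; covered: B1=T, B1=F, B2=F, B3=S, B4=F, B5=E
#2 (m=0, t=2, u=-2) -> B1->T, B1->T, B1->T, B1->T, B1->F, B3->E, B2->F, B5->E, B4->F; covered: B1=T, B1=F, B2=F, B3=E, B4=F, B5=E
#3 (m=6, t=2, u=2) -> B1->T, B1->T, B1->T, B1->F, B3->E, B2->F, B5->E, B4->T; covered: B1=T, B1=F, B2=F, B3=E, B4=T, B5=E
#4 (m=5, t=3, u=1) -> B1->T, B1->T, B1->T, B1->F, B3->S, B2->F, B5->E, B4->F; covered: B1=T, B1=F, B2=F, B3=S, B4=F, B5=E
#5 (m=0, t=2, u=3) -> B1->T, B1->T, B1->F, B3->S, B2->F, B5->S, B4->F; covered: B1=T, B1=F, B2=F, B3=S, B4=F, B5=S
#6 (m=2, t=2, u=-2) -> B1->T, B1->T, B1->T, B1->T, B1->F, B3->E, B2->F, B5->E, B4->F; covered: B1=T, B1=F, B2=F, B3=E, B4=F, B5=E
#7 (m=6, t=1, u=-2) -> B1->T, B1->T, B1->T, B1->T, B1->F, B3->E, B2->F, B5->E, B4->T; covered: B1=T, B1=F, B2=F, B3=E, B4=T, B5=E
#8 (m=1, t=1, u=0) -> B1->T, B1->T, B1->T, B1->F, B3->E, B2->T, B5->E, B4->F; covered: B1=T, B1=F, B2=T, B3=E, B4=F, B5=E
#9 (m=2, t=3, u=1) -> B1->T, B1->T, B1->T, B1->F, B3->S, B2->F, B5->E, B4->F; covered: B1=T, B1=F, B2=F, B3=S, B4=F, B5=E
union over all inputs: B1=T, B1=F, B2=T, B2=F, B3=S, B3=E, B4=T, B4=F, B5=S, B5=E (10 outcomes)
size 1 is not enough: best union over all size-1 subsets is 6/10
size 2 is not enough: best union over all size-2 subsets is 9/10
size 3: inputs {3, 5, 8} cover all 10 outcomes, and no lexicographically smaller subset of this size does
Answer: 3, 5, 8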